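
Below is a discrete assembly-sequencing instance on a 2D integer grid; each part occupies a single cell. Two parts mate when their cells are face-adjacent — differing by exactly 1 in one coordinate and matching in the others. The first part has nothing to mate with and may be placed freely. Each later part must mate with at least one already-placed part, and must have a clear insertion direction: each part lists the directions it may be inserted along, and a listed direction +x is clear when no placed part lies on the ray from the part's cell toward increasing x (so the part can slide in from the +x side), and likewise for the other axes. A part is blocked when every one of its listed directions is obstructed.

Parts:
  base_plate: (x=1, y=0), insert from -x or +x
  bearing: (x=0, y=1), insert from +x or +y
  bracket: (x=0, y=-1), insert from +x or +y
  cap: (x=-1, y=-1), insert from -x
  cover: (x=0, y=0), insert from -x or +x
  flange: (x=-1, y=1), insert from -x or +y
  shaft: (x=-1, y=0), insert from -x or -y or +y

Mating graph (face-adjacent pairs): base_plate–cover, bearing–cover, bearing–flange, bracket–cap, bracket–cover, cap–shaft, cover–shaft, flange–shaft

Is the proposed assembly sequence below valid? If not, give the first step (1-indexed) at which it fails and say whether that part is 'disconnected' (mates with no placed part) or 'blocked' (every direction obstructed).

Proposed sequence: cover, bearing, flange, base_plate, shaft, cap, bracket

1. cover@(0, 0) [-x clear] — {cover}
2. bearing@(0, 1) [+x clear] — {bearing, cover}
3. flange@(-1, 1) [-x clear] — {bearing, cover, flange}
4. base_plate@(1, 0) [+x clear] — {base_plate, bearing, cover, flange}
5. shaft@(-1, 0) [-x clear] — {base_plate, bearing, cover, flange, shaft}
6. cap@(-1, -1) [-x clear] — {base_plate, bearing, cap, cover, flange, shaft}
7. bracket@(0, -1) [+x clear] — {base_plate, bearing, bracket, cap, cover, flange, shaft}

Valid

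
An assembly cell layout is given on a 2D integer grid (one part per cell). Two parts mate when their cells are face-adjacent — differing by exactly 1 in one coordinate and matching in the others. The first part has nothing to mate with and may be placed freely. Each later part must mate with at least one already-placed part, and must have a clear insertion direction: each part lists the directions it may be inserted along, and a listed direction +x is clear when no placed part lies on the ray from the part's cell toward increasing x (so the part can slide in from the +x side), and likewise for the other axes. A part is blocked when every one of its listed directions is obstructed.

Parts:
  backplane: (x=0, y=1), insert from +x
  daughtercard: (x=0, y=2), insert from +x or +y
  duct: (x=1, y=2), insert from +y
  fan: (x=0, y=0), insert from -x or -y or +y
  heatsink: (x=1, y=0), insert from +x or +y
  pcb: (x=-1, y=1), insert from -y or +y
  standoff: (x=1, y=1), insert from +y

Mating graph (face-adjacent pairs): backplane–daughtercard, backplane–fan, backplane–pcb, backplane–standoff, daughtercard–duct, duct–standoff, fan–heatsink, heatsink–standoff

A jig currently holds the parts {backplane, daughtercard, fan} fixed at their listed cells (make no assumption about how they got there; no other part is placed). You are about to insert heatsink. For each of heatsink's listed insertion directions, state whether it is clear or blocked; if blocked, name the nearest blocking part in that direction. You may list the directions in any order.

+x: ray from heatsink(1, 0) has no placed part ⇒ clear
+y: ray from heatsink(1, 0) has no placed part ⇒ clear

+x: clear; +y: clear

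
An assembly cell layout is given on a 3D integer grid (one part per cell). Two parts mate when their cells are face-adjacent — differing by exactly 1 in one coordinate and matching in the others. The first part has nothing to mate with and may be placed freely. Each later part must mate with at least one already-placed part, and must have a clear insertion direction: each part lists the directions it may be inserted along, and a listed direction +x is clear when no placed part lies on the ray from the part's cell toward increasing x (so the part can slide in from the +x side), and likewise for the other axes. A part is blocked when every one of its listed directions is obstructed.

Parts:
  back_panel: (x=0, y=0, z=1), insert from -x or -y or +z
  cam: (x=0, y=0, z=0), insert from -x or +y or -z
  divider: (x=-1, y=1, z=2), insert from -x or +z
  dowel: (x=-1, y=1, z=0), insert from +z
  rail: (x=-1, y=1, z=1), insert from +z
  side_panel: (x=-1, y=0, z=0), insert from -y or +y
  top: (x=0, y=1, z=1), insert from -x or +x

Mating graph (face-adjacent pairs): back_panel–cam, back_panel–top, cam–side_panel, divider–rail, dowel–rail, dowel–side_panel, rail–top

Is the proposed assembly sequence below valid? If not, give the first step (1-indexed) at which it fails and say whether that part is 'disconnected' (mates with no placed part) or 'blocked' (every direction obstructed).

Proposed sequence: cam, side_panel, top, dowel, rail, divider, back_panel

1. cam@(0, 0, 0) [-x clear] — {cam}
2. side_panel@(-1, 0, 0) [-y clear] — {cam, side_panel}
3. top@(0, 1, 1) — no placed neighbour ⇒ disconnected

Invalid at step 3 (disconnected)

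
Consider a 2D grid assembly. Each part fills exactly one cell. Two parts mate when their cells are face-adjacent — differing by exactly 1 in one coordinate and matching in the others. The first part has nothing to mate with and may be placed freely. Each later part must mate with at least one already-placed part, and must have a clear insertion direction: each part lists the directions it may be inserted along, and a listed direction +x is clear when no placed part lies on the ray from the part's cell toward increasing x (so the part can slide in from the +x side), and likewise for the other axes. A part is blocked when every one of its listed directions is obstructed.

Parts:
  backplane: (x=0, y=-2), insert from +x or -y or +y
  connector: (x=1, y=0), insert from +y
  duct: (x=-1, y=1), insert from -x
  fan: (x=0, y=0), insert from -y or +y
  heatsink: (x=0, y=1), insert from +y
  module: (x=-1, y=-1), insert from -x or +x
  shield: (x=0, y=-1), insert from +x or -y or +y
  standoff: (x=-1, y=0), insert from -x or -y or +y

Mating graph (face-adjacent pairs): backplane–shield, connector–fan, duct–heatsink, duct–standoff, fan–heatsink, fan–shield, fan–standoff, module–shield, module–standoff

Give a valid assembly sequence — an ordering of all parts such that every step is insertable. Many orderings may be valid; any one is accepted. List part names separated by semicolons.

heatsink; duct; standoff; module; fan; connector; shield; backplane

1. heatsink@(0, 1) [+y clear] — {heatsink}
2. duct@(-1, 1) [-x clear] — {duct, heatsink}
3. standoff@(-1, 0) [-x clear] — {duct, heatsink, standoff}
4. module@(-1, -1) [-x clear] — {duct, heatsink, module, standoff}
5. fan@(0, 0) [-y clear] — {duct, fan, heatsink, module, standoff}
6. connector@(1, 0) [+y clear] — {connector, duct, fan, heatsink, module, standoff}
7. shield@(0, -1) [+x clear] — {connector, duct, fan, heatsink, module, shield, standoff}
8. backplane@(0, -2) [+x clear] — {backplane, connector, duct, fan, heatsink, module, shield, standoff}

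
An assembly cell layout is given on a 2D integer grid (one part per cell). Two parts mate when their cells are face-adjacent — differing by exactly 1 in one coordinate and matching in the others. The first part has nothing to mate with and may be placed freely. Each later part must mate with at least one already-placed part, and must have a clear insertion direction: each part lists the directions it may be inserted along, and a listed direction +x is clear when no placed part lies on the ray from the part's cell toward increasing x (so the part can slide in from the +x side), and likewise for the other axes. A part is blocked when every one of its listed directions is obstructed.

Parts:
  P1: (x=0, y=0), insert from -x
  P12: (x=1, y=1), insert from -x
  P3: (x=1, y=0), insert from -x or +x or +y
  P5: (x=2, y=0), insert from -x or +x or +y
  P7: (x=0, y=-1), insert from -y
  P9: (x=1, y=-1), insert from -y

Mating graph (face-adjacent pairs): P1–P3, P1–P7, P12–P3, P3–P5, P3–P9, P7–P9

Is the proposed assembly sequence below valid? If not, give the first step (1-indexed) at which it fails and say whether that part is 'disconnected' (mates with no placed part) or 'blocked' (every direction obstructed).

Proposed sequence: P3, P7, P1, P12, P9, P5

Invalid at step 2 (disconnected)

1. P3@(1, 0) [-x clear] — {P3}
2. P7@(0, -1) — no placed neighbour ⇒ disconnected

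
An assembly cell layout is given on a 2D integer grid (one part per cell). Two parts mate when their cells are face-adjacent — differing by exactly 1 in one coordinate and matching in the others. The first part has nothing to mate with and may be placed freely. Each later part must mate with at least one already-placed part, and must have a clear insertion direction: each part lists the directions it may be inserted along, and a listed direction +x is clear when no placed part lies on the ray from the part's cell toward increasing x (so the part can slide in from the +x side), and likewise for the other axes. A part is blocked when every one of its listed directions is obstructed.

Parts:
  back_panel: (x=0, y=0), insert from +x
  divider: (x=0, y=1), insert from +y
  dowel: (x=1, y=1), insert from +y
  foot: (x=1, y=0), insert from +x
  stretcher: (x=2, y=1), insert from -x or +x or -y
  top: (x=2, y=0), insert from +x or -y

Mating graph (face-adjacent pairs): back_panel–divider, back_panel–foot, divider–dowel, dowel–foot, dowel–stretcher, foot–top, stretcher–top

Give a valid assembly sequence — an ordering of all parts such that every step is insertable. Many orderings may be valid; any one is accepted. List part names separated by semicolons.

divider; dowel; stretcher; back_panel; foot; top

1. divider@(0, 1) [+y clear] — {divider}
2. dowel@(1, 1) [+y clear] — {divider, dowel}
3. stretcher@(2, 1) [+x clear] — {divider, dowel, stretcher}
4. back_panel@(0, 0) [+x clear] — {back_panel, divider, dowel, stretcher}
5. foot@(1, 0) [+x clear] — {back_panel, divider, dowel, foot, stretcher}
6. top@(2, 0) [+x clear] — {back_panel, divider, dowel, foot, stretcher, top}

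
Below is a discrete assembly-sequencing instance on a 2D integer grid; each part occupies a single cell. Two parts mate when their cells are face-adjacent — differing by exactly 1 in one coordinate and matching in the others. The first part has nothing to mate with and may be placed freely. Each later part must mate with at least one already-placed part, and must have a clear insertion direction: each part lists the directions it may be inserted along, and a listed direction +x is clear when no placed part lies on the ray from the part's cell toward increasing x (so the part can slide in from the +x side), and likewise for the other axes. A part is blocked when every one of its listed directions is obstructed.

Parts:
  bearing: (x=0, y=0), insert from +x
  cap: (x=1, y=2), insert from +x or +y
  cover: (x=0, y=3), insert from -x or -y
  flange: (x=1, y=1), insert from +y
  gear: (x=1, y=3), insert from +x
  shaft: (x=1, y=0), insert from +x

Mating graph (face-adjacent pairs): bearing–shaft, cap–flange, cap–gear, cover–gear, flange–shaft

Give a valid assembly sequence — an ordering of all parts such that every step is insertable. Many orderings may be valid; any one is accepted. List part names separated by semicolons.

1. bearing@(0, 0) [+x clear] — {bearing}
2. shaft@(1, 0) [+x clear] — {bearing, shaft}
3. flange@(1, 1) [+y clear] — {bearing, flange, shaft}
4. cap@(1, 2) [+x clear] — {bearing, cap, flange, shaft}
5. gear@(1, 3) [+x clear] — {bearing, cap, flange, gear, shaft}
6. cover@(0, 3) [-x clear] — {bearing, cap, cover, flange, gear, shaft}

bearing; shaft; flange; cap; gear; cover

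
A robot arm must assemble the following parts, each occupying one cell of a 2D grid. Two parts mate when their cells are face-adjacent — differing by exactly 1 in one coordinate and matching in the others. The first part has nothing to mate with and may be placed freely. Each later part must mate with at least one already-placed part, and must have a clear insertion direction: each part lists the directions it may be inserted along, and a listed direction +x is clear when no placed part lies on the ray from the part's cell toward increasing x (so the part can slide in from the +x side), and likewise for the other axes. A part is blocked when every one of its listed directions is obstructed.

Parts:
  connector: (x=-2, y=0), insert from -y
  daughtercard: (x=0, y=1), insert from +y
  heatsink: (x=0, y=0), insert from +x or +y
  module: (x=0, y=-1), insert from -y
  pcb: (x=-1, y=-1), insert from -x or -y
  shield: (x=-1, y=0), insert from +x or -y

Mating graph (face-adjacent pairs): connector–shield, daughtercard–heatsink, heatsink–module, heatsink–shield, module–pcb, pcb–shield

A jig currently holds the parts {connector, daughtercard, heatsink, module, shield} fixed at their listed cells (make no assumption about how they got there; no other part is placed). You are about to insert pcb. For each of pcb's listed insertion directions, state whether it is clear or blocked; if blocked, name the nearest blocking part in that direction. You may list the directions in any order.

-x: ray from pcb(-1, -1) has no placed part ⇒ clear
-y: ray from pcb(-1, -1) has no placed part ⇒ clear

-x: clear; -y: clear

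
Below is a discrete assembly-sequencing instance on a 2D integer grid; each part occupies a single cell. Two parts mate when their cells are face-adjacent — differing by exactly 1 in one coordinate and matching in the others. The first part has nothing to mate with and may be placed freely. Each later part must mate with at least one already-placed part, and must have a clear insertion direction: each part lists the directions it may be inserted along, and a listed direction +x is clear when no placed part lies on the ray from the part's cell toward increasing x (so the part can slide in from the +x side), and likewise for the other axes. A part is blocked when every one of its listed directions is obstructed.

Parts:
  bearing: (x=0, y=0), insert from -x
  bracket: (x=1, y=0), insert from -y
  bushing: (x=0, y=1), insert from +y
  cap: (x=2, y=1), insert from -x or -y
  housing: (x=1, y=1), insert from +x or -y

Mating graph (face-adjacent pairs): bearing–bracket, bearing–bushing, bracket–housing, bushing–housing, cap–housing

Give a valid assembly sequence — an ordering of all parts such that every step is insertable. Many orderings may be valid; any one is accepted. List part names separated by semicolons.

bushing; housing; bracket; cap; bearing

1. bushing@(0, 1) [+y clear] — {bushing}
2. housing@(1, 1) [+x clear] — {bushing, housing}
3. bracket@(1, 0) [-y clear] — {bracket, bushing, housing}
4. cap@(2, 1) [-y clear] — {bracket, bushing, cap, housing}
5. bearing@(0, 0) [-x clear] — {bearing, bracket, bushing, cap, housing}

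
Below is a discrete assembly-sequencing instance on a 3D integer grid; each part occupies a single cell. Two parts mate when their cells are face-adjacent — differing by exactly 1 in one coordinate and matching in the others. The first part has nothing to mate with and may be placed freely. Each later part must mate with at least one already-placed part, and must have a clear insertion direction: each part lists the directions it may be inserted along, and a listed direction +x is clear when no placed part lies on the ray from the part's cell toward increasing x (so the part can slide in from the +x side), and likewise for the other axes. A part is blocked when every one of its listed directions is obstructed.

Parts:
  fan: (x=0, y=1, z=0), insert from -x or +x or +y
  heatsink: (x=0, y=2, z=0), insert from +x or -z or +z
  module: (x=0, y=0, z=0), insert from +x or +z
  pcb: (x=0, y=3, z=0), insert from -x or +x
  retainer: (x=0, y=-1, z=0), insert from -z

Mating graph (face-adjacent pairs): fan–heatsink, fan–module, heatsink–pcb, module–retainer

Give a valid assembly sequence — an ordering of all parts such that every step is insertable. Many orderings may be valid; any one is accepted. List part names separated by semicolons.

fan; module; heatsink; pcb; retainer

1. fan@(0, 1, 0) [-x clear] — {fan}
2. module@(0, 0, 0) [+x clear] — {fan, module}
3. heatsink@(0, 2, 0) [+x clear] — {fan, heatsink, module}
4. pcb@(0, 3, 0) [-x clear] — {fan, heatsink, module, pcb}
5. retainer@(0, -1, 0) [-z clear] — {fan, heatsink, module, pcb, retainer}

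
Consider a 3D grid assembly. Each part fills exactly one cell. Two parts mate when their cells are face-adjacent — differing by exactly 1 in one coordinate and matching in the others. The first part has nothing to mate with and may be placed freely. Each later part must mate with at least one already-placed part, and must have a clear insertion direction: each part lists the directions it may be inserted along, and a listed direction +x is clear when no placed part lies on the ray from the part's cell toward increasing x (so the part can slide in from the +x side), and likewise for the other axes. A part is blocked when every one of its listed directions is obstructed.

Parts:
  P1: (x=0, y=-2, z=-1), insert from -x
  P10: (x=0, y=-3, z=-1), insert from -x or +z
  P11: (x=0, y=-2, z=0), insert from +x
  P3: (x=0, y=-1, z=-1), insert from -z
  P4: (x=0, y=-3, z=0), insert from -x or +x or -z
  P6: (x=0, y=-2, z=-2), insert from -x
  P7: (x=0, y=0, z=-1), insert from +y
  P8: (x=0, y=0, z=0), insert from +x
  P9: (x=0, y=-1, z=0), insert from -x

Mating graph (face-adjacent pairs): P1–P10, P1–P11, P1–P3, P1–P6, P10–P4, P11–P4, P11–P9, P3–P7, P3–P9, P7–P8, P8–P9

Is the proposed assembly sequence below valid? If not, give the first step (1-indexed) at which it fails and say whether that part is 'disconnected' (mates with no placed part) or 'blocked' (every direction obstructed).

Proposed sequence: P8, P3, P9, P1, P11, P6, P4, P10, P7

Invalid at step 2 (disconnected)

1. P8@(0, 0, 0) [+x clear] — {P8}
2. P3@(0, -1, -1) — no placed neighbour ⇒ disconnected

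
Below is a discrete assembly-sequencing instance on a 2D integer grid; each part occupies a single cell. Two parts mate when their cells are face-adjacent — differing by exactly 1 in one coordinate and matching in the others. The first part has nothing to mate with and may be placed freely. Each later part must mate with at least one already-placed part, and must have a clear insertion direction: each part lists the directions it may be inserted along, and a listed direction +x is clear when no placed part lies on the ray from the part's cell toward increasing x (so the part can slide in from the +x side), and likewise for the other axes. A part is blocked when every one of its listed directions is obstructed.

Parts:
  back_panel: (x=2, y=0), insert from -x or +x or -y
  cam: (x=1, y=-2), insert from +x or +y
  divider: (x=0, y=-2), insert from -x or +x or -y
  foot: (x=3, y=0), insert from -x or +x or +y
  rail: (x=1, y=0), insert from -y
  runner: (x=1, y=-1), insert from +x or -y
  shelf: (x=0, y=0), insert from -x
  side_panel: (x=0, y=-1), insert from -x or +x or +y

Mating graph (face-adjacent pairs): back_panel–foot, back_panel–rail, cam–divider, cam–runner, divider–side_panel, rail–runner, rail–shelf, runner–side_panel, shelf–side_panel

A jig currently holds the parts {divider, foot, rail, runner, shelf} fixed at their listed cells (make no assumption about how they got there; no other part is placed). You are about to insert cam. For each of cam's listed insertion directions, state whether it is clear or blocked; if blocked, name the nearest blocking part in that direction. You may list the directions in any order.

+x: ray from cam(1, -2) has no placed part ⇒ clear
+y: nearest on ray is runner@(1, -1) ⇒ blocked

+x: clear; +y: blocked by runner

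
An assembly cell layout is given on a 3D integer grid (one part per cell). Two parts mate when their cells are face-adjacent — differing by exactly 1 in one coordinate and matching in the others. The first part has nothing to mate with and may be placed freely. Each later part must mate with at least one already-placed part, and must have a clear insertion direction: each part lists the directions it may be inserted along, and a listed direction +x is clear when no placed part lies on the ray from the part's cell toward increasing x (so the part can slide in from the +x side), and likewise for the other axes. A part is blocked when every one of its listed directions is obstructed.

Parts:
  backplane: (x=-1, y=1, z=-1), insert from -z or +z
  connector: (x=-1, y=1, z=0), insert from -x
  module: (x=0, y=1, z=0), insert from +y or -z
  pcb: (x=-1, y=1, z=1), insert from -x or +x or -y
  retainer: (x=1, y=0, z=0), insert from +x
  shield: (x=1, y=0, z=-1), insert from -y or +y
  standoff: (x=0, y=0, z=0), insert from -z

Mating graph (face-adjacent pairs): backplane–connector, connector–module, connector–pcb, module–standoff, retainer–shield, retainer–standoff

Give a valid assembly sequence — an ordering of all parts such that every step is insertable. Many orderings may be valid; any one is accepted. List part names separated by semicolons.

standoff; retainer; shield; module; connector; pcb; backplane

1. standoff@(0, 0, 0) [-z clear] — {standoff}
2. retainer@(1, 0, 0) [+x clear] — {retainer, standoff}
3. shield@(1, 0, -1) [-y clear] — {retainer, shield, standoff}
4. module@(0, 1, 0) [+y clear] — {module, retainer, shield, standoff}
5. connector@(-1, 1, 0) [-x clear] — {connector, module, retainer, shield, standoff}
6. pcb@(-1, 1, 1) [-x clear] — {connector, module, pcb, retainer, shield, standoff}
7. backplane@(-1, 1, -1) [-z clear] — {backplane, connector, module, pcb, retainer, shield, standoff}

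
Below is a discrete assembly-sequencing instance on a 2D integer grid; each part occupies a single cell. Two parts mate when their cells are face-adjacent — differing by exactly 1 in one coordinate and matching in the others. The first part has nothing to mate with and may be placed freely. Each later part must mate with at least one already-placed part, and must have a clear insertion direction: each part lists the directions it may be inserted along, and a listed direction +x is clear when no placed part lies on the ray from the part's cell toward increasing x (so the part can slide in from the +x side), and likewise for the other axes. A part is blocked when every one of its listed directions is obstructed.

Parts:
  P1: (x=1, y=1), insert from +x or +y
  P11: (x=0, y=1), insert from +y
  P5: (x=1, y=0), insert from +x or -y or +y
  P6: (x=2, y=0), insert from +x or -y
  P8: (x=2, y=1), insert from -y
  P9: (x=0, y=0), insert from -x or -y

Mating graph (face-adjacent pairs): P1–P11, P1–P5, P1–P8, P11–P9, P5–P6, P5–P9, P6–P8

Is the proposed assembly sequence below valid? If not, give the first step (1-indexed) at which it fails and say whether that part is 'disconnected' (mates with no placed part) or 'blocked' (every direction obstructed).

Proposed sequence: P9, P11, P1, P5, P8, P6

1. P9@(0, 0) [-x clear] — {P9}
2. P11@(0, 1) [+y clear] — {P11, P9}
3. P1@(1, 1) [+x clear] — {P1, P11, P9}
4. P5@(1, 0) [+x clear] — {P1, P11, P5, P9}
5. P8@(2, 1) [-y clear] — {P1, P11, P5, P8, P9}
6. P6@(2, 0) [+x clear] — {P1, P11, P5, P6, P8, P9}

Valid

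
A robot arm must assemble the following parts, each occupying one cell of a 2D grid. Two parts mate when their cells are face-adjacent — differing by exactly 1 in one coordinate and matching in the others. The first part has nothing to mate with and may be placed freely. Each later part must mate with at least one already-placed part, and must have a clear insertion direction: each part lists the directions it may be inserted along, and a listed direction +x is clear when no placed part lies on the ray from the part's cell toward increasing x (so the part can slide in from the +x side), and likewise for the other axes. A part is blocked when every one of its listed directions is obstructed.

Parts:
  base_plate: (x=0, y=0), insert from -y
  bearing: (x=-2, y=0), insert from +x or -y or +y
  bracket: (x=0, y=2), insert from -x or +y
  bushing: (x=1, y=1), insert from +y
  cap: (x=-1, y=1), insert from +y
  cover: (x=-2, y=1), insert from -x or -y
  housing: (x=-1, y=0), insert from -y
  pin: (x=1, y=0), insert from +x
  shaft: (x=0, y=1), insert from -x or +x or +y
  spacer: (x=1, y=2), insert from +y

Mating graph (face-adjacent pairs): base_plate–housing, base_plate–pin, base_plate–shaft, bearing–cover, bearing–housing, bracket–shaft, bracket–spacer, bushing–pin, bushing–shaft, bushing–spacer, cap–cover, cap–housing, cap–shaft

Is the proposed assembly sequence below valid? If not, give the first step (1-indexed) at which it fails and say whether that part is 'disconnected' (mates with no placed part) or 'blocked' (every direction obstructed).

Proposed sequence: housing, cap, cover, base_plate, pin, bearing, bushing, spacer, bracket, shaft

1. housing@(-1, 0) [-y clear] — {housing}
2. cap@(-1, 1) [+y clear] — {cap, housing}
3. cover@(-2, 1) [-x clear] — {cap, cover, housing}
4. base_plate@(0, 0) [-y clear] — {base_plate, cap, cover, housing}
5. pin@(1, 0) [+x clear] — {base_plate, cap, cover, housing, pin}
6. bearing@(-2, 0) [-y clear] — {base_plate, bearing, cap, cover, housing, pin}
7. bushing@(1, 1) [+y clear] — {base_plate, bearing, bushing, cap, cover, housing, pin}
8. spacer@(1, 2) [+y clear] — {base_plate, bearing, bushing, cap, cover, housing, pin, spacer}
9. bracket@(0, 2) [-x clear] — {base_plate, bearing, bracket, bushing, cap, cover, housing, pin, spacer}
10. shaft@(0, 1) — -x/+x/+y all obstructed ⇒ blocked

Invalid at step 10 (blocked)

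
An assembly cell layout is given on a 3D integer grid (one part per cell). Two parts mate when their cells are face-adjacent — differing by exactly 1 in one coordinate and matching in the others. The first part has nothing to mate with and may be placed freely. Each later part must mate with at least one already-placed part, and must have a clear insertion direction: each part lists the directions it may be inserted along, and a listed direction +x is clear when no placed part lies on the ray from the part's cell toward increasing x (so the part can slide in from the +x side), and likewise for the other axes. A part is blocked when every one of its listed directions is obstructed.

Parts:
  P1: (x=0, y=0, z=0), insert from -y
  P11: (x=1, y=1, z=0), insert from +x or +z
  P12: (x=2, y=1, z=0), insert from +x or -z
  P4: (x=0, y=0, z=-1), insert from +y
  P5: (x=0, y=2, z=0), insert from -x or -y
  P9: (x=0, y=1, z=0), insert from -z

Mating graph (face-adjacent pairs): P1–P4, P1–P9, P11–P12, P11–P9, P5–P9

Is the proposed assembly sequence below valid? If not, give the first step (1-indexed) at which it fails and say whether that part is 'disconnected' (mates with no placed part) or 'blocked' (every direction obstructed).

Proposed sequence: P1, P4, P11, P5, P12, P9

Invalid at step 3 (disconnected)

1. P1@(0, 0, 0) [-y clear] — {P1}
2. P4@(0, 0, -1) [+y clear] — {P1, P4}
3. P11@(1, 1, 0) — no placed neighbour ⇒ disconnected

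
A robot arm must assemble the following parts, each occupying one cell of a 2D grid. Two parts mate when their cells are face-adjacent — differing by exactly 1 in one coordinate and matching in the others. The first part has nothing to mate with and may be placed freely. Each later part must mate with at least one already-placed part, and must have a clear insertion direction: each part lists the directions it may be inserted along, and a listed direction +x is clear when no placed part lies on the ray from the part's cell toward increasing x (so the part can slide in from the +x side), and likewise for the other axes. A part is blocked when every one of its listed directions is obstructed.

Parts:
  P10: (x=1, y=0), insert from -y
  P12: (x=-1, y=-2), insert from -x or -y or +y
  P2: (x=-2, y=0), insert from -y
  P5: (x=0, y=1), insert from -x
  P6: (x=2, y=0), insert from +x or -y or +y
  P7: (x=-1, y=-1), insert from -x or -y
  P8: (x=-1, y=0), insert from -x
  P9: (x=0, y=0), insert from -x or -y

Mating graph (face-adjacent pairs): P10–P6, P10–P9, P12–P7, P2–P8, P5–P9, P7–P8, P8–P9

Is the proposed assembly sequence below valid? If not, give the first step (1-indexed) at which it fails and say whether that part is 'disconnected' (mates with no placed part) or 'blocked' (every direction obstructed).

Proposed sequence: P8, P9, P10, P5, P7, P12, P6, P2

1. P8@(-1, 0) [-x clear] — {P8}
2. P9@(0, 0) [-y clear] — {P8, P9}
3. P10@(1, 0) [-y clear] — {P10, P8, P9}
4. P5@(0, 1) [-x clear] — {P10, P5, P8, P9}
5. P7@(-1, -1) [-x clear] — {P10, P5, P7, P8, P9}
6. P12@(-1, -2) [-x clear] — {P10, P12, P5, P7, P8, P9}
7. P6@(2, 0) [+x clear] — {P10, P12, P5, P6, P7, P8, P9}
8. P2@(-2, 0) [-y clear] — {P10, P12, P2, P5, P6, P7, P8, P9}

Valid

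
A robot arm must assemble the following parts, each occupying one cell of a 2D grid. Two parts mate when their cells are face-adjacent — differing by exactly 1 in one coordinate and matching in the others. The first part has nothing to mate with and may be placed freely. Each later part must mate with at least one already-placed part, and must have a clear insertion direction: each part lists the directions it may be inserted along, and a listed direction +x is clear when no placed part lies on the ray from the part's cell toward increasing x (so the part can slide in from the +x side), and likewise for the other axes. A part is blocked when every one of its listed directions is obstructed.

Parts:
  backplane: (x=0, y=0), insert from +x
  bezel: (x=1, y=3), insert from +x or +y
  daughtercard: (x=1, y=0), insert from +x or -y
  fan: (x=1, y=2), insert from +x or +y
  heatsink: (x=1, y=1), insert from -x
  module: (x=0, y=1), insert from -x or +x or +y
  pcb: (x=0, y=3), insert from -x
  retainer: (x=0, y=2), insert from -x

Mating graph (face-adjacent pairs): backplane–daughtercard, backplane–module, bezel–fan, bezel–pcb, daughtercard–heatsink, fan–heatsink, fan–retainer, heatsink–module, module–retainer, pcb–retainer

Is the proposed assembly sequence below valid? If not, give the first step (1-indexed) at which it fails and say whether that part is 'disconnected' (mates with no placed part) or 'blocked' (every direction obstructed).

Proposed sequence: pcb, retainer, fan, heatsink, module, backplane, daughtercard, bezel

1. pcb@(0, 3) [-x clear] — {pcb}
2. retainer@(0, 2) [-x clear] — {pcb, retainer}
3. fan@(1, 2) [+x clear] — {fan, pcb, retainer}
4. heatsink@(1, 1) [-x clear] — {fan, heatsink, pcb, retainer}
5. module@(0, 1) [-x clear] — {fan, heatsink, module, pcb, retainer}
6. backplane@(0, 0) [+x clear] — {backplane, fan, heatsink, module, pcb, retainer}
7. daughtercard@(1, 0) [+x clear] — {backplane, daughtercard, fan, heatsink, module, pcb, retainer}
8. bezel@(1, 3) [+x clear] — {backplane, bezel, daughtercard, fan, heatsink, module, pcb, retainer}

Valid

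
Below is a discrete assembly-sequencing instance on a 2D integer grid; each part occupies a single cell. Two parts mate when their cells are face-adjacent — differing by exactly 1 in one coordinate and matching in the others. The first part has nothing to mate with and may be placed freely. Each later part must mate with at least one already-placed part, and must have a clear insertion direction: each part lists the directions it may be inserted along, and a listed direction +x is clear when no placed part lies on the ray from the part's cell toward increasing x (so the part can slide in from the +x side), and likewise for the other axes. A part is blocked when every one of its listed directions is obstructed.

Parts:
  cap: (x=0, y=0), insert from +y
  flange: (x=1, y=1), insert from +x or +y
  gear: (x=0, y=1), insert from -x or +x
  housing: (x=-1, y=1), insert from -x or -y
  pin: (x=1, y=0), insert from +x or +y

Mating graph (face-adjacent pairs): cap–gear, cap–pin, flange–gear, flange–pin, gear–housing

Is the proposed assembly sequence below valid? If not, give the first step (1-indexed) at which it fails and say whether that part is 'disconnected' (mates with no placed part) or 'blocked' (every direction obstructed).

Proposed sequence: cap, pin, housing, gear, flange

Invalid at step 3 (disconnected)

1. cap@(0, 0) [+y clear] — {cap}
2. pin@(1, 0) [+x clear] — {cap, pin}
3. housing@(-1, 1) — no placed neighbour ⇒ disconnected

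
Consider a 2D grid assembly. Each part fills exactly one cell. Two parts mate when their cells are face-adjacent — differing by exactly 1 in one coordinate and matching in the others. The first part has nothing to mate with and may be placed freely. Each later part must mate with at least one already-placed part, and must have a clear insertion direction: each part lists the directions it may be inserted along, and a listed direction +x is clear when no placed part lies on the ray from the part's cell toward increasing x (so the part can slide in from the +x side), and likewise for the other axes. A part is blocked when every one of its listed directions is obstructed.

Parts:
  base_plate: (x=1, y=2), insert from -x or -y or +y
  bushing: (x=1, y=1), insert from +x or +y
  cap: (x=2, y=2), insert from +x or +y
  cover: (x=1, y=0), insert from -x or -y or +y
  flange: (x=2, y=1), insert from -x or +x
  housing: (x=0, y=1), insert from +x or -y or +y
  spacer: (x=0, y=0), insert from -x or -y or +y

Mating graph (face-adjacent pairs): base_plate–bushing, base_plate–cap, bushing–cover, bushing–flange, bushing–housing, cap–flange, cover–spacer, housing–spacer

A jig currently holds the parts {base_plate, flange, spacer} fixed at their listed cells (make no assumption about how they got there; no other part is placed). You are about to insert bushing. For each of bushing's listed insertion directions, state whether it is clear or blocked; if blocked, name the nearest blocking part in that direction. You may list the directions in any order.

+x: nearest on ray is flange@(2, 1) ⇒ blocked
+y: nearest on ray is base_plate@(1, 2) ⇒ blocked

+x: blocked by flange; +y: blocked by base_plate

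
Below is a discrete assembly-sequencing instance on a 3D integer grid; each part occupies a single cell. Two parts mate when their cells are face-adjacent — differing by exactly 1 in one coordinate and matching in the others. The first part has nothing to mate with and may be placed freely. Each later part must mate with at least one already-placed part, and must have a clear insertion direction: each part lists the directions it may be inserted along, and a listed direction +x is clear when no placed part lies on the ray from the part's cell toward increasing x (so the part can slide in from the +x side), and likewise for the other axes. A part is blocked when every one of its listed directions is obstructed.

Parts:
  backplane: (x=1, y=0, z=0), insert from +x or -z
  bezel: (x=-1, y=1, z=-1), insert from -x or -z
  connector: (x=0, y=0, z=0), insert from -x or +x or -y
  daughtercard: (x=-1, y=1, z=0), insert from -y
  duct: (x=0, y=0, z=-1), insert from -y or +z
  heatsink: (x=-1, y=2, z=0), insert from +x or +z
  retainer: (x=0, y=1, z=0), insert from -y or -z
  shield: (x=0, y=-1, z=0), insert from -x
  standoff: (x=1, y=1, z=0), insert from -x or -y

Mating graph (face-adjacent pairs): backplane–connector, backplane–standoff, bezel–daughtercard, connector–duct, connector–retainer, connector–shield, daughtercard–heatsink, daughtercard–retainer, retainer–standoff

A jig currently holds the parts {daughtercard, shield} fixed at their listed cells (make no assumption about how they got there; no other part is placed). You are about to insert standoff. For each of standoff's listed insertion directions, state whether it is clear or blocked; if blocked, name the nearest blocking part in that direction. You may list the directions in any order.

-x: blocked by daughtercard; -y: clear

-x: nearest on ray is daughtercard@(-1, 1, 0) ⇒ blocked
-y: ray from standoff(1, 1, 0) has no placed part ⇒ clear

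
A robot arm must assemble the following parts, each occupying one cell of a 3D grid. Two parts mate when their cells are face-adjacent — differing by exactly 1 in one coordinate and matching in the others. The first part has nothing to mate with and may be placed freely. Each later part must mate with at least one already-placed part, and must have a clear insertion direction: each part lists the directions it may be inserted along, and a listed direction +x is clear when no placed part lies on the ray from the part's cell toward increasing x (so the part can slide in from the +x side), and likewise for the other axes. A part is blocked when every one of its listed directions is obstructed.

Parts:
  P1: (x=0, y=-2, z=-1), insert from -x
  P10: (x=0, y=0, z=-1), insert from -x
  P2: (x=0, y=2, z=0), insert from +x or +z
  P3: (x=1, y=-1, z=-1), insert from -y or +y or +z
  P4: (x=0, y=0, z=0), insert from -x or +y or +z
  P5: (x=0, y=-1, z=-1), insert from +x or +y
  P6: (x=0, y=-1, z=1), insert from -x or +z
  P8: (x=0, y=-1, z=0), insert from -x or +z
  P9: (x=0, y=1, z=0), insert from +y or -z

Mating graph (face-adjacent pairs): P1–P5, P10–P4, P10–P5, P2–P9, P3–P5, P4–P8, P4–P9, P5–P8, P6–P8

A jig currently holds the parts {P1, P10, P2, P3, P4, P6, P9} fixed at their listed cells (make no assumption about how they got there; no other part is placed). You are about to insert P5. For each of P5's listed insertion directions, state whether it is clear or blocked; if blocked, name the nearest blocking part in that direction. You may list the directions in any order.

+x: blocked by P3; +y: blocked by P10

+x: nearest on ray is P3@(1, -1, -1) ⇒ blocked
+y: nearest on ray is P10@(0, 0, -1) ⇒ blocked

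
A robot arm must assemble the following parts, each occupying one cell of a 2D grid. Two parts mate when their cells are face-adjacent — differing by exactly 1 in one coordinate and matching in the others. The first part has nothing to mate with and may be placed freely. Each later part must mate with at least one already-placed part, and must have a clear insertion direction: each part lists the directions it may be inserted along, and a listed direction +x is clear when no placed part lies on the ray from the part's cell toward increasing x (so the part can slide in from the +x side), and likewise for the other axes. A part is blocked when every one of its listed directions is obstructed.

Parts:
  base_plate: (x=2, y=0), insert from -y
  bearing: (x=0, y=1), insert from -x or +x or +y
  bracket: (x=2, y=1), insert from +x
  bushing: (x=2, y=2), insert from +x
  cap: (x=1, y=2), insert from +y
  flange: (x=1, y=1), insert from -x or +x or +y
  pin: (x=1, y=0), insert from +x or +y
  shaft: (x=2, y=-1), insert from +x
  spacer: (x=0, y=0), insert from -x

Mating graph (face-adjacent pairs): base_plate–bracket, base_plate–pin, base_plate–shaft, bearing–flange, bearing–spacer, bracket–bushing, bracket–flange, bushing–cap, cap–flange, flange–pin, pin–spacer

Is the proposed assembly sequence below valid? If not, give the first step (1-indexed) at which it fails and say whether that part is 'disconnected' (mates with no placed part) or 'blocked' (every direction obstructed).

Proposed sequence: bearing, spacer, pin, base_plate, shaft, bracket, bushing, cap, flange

1. bearing@(0, 1) [-x clear] — {bearing}
2. spacer@(0, 0) [-x clear] — {bearing, spacer}
3. pin@(1, 0) [+x clear] — {bearing, pin, spacer}
4. base_plate@(2, 0) [-y clear] — {base_plate, bearing, pin, spacer}
5. shaft@(2, -1) [+x clear] — {base_plate, bearing, pin, shaft, spacer}
6. bracket@(2, 1) [+x clear] — {base_plate, bearing, bracket, pin, shaft, spacer}
7. bushing@(2, 2) [+x clear] — {base_plate, bearing, bracket, bushing, pin, shaft, spacer}
8. cap@(1, 2) [+y clear] — {base_plate, bearing, bracket, bushing, cap, pin, shaft, spacer}
9. flange@(1, 1) — -x/+x/+y all obstructed ⇒ blocked

Invalid at step 9 (blocked)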